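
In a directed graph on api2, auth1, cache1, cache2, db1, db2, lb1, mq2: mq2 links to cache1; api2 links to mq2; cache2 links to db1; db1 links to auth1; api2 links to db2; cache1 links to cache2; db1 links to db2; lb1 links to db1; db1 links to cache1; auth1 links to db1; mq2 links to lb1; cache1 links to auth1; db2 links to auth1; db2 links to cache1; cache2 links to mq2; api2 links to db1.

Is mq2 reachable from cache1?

Yes

Explore from cache1.
Distance 1: reach auth1, cache2.
Distance 2: reach db1, mq2.
Found mq2.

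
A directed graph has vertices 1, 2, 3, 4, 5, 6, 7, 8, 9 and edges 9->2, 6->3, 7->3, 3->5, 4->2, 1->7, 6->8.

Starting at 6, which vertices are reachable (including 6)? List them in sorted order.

3, 5, 6, 8

Start at 6.
Its neighbours: 3, 8.
Then their neighbours: 5.
Nothing further is reachable.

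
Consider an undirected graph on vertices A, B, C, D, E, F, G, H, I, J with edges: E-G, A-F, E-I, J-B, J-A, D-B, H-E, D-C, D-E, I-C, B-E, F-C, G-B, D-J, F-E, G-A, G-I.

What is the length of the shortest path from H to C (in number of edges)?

Distance 0: H.
Distance 1: E.
Distance 2: B, D, F, G, I.
Distance 3: A, C, J — contains C.

3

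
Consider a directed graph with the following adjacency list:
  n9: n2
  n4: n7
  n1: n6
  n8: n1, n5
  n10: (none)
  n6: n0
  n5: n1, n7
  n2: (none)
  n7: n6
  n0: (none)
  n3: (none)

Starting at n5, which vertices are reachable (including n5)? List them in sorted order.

n0, n1, n5, n6, n7

Start at n5.
Its neighbours: n1, n7.
Then their neighbours: n6.
Then next layer: n0.
Nothing further is reachable.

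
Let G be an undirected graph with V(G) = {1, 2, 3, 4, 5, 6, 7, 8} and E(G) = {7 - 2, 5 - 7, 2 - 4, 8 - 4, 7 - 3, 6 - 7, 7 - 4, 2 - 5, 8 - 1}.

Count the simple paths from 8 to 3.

3

8–4–2–5–7–3
8–4–2–7–3
8–4–7–3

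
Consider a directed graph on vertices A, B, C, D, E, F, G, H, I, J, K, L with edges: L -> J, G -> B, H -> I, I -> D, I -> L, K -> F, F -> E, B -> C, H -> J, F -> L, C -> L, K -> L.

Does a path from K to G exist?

Explore from K.
Distance 1: reach F, L.
Distance 2: reach E, J.
The search from K is exhausted; no directed path reaches G.

No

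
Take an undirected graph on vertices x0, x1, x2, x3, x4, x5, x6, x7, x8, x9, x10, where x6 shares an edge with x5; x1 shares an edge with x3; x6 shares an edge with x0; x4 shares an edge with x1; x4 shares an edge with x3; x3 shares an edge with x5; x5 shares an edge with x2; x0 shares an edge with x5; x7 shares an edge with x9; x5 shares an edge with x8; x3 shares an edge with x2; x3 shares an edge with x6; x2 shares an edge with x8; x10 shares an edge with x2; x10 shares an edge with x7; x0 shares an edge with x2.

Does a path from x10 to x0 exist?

Yes

Explore from x10.
Distance 1: reach x2, x7.
Distance 2: reach x0, x3, x5, x8, x9.
Found x0.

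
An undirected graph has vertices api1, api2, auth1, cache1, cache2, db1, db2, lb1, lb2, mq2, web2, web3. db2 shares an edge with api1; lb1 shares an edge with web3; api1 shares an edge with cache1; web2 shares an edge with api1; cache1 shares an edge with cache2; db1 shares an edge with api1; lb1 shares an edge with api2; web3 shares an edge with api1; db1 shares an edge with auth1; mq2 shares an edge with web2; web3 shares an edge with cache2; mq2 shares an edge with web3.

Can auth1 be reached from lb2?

lb2 has no edges, so nothing is reachable from it.

No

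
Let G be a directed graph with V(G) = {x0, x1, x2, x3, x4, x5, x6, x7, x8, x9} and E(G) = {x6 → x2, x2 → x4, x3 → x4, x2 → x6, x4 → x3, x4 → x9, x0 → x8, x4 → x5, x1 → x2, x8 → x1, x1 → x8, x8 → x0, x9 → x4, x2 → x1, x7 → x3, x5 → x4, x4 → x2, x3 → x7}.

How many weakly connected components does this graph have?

1

From x0: component {x0, x1, x2, x3, x4, x5, x6, x7, x8, x9}.
That's 1 component.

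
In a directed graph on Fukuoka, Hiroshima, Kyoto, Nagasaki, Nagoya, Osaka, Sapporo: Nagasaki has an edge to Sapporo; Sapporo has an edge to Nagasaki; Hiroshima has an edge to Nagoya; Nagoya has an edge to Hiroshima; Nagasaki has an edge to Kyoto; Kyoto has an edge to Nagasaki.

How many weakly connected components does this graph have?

4

From Fukuoka: component {Fukuoka}.
From Hiroshima: component {Hiroshima, Nagoya}.
From Kyoto: component {Kyoto, Nagasaki, Sapporo}.
From Osaka: component {Osaka}.
That's 4 components.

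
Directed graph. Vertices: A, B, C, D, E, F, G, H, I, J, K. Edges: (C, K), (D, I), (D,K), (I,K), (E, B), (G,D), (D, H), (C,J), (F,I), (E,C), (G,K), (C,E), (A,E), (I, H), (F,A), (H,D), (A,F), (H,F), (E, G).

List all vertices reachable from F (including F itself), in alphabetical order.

A, B, C, D, E, F, G, H, I, J, K

Start at F.
Its neighbours: A, I.
Then their neighbours: E, H, K.
Then next layer: B, C, D, G.
Then next layer: J.
Every vertex is now reached.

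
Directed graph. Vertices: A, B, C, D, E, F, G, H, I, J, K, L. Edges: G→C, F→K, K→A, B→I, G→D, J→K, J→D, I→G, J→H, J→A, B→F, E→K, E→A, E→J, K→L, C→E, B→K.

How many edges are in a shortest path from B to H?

Distance 0: B.
Distance 1: F, I, K.
Distance 2: A, G, L.
Distance 3: C, D.
Distance 4: E.
Distance 5: J.
Distance 6: H — contains H.

6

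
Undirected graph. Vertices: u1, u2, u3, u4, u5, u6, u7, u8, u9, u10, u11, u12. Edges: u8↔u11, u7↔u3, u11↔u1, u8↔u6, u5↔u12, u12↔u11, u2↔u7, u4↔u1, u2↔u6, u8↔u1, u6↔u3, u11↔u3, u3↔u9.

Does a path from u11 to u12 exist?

Explore from u11.
Distance 1: reach u1, u3, u8, u12.
Found u12.

Yes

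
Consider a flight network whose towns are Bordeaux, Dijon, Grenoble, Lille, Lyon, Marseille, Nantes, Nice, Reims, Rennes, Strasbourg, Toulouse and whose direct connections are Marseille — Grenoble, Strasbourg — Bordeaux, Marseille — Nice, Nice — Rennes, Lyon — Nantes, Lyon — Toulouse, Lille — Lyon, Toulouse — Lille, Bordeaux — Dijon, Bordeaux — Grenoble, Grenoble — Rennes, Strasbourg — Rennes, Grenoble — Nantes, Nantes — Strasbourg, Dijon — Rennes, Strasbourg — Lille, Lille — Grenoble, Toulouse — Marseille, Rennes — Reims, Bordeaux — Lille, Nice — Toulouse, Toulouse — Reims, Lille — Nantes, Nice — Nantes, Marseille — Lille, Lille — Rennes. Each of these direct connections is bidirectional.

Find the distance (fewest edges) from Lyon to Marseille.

2

Distance 0: Lyon.
Distance 1: Lille, Nantes, Toulouse.
Distance 2: Bordeaux, Grenoble, Marseille, Nice, Reims, Rennes, Strasbourg — contains Marseille.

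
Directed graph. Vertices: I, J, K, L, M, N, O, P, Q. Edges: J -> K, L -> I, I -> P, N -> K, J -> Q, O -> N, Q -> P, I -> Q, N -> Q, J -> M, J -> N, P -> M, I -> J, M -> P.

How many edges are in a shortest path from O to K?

2

Distance 0: O.
Distance 1: N.
Distance 2: K, Q — contains K.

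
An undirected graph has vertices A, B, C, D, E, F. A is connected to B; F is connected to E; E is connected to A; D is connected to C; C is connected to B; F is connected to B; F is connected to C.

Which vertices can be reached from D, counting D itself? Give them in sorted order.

Start at D.
Its neighbours: C.
Then their neighbours: B, F.
Then next layer: A, E.
Every vertex is now reached.

A, B, C, D, E, F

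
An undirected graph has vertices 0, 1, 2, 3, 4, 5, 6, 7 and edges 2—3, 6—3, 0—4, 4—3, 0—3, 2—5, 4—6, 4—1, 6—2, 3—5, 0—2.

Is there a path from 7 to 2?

No

7 has no edges, so nothing is reachable from it.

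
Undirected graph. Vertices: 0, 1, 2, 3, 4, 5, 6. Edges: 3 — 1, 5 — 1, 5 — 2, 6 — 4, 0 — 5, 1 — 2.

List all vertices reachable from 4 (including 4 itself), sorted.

Start at 4.
Its neighbours: 6.
Nothing further is reachable.

4, 6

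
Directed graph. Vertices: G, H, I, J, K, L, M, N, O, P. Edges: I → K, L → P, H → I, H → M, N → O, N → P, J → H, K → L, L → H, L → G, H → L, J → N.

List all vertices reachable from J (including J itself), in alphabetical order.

Start at J.
Its neighbours: H, N.
Then their neighbours: I, L, M, O, P.
Then next layer: G, K.
Every vertex is now reached.

G, H, I, J, K, L, M, N, O, P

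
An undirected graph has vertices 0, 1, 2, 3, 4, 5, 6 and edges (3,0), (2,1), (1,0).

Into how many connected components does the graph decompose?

4

From 0: component {0, 1, 2, 3}.
From 4: component {4}.
From 5: component {5}.
From 6: component {6}.
That's 4 components.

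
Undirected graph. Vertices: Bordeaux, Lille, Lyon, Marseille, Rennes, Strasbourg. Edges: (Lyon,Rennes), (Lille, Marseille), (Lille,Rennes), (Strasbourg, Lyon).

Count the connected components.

2

From Bordeaux: component {Bordeaux}.
From Lille: component {Lille, Lyon, Marseille, Rennes, Strasbourg}.
That's 2 components.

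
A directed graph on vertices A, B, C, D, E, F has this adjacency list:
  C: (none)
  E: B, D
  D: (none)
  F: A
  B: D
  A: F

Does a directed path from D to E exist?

D has no outgoing edges, so nothing is reachable from it.

No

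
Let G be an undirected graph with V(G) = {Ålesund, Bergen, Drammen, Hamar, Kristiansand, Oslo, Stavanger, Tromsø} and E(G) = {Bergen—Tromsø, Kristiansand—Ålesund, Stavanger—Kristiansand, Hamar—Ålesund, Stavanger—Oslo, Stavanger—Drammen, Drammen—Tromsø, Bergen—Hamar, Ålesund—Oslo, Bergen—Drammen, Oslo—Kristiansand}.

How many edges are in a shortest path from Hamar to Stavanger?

3

Distance 0: Hamar.
Distance 1: Ålesund, Bergen.
Distance 2: Drammen, Kristiansand, Oslo, Tromsø.
Distance 3: Stavanger — contains Stavanger.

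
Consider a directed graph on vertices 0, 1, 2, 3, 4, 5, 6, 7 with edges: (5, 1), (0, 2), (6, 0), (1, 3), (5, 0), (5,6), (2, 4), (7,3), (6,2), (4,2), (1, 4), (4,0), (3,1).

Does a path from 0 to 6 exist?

Explore from 0.
Distance 1: reach 2.
Distance 2: reach 4.
The search from 0 is exhausted; no directed path reaches 6.

No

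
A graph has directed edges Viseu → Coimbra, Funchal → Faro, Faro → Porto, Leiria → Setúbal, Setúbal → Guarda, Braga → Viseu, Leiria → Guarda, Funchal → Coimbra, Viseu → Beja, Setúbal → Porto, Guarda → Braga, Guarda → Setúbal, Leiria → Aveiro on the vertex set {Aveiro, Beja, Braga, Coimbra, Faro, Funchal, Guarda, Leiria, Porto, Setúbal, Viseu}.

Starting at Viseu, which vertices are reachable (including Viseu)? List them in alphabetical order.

Beja, Coimbra, Viseu

Start at Viseu.
Its neighbours: Beja, Coimbra.
Nothing further is reachable.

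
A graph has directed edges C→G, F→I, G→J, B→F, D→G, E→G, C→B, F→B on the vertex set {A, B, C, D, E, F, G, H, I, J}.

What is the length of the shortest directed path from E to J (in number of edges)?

Distance 0: E.
Distance 1: G.
Distance 2: J — contains J.

2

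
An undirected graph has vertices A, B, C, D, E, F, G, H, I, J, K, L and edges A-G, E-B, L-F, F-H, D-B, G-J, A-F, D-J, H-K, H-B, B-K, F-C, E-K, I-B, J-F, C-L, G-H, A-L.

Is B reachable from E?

Yes

Explore from E.
Distance 1: reach B, K.
Found B.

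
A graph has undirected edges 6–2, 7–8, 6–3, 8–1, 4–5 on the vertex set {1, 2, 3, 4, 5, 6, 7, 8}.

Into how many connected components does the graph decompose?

3

From 1: component {1, 7, 8}.
From 2: component {2, 3, 6}.
From 4: component {4, 5}.
That's 3 components.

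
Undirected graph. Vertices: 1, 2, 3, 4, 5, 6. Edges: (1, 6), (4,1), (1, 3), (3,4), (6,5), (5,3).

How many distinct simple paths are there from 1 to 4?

1–3–4
1–4
1–6–5–3–4

3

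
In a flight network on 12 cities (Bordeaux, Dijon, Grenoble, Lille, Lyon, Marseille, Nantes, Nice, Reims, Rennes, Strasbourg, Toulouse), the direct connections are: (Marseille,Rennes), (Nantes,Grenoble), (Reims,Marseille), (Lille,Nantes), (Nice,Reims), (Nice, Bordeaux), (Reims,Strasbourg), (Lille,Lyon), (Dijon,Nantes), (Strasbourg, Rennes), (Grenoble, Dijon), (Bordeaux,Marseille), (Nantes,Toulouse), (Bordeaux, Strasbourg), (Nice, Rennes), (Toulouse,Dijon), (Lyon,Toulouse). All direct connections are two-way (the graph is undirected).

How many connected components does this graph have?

From Bordeaux: component {Bordeaux, Marseille, Nice, Reims, Rennes, Strasbourg}.
From Dijon: component {Dijon, Grenoble, Lille, Lyon, Nantes, Toulouse}.
That's 2 components.

2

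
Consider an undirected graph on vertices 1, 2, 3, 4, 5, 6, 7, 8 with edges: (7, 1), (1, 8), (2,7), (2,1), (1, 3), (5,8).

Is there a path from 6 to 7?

6 has no edges, so nothing is reachable from it.

No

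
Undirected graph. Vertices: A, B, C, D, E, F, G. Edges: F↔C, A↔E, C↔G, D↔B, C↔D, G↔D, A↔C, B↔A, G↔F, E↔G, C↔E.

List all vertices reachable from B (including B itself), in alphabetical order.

A, B, C, D, E, F, G

Start at B.
Its neighbours: A, D.
Then their neighbours: C, E, G.
Then next layer: F.
Every vertex is now reached.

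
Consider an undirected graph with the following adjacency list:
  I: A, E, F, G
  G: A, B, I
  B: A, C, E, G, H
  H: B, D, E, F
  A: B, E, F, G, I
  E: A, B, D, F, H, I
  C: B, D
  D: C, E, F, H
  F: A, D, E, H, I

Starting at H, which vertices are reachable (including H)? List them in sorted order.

Start at H.
Its neighbours: B, D, E, F.
Then their neighbours: A, C, G, I.
Every vertex is now reached.

A, B, C, D, E, F, G, H, I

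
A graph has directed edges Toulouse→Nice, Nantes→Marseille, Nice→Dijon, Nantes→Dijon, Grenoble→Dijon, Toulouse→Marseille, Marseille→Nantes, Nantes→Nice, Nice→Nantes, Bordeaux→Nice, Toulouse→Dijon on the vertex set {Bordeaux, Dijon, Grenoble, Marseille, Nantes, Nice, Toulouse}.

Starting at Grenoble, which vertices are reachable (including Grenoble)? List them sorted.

Start at Grenoble.
Its neighbours: Dijon.
Nothing further is reachable.

Dijon, Grenoble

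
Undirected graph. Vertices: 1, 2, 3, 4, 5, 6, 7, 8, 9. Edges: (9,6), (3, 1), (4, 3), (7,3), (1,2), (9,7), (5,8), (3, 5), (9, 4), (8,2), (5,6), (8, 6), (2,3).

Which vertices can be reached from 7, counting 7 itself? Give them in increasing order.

1, 2, 3, 4, 5, 6, 7, 8, 9

Start at 7.
Its neighbours: 3, 9.
Then their neighbours: 1, 2, 4, 5, 6.
Then next layer: 8.
Every vertex is now reached.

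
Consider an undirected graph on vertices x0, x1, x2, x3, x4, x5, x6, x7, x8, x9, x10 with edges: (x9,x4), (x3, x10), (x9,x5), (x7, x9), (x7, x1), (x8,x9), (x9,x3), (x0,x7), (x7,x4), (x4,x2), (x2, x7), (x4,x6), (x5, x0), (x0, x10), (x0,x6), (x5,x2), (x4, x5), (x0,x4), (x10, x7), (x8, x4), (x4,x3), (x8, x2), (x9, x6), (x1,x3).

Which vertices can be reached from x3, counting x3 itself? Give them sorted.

x0, x1, x2, x3, x4, x5, x6, x7, x8, x9, x10

Start at x3.
Its neighbours: x1, x4, x9, x10.
Then their neighbours: x0, x2, x5, x6, x7, x8.
Every vertex is now reached.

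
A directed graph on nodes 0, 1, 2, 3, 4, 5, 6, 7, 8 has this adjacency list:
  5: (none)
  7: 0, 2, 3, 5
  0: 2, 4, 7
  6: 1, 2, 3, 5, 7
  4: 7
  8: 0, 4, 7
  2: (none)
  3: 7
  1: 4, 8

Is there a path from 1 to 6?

Explore from 1.
Distance 1: reach 4, 8.
Distance 2: reach 0, 7.
Distance 3: reach 2, 3, 5.
The search from 1 is exhausted; no directed path reaches 6.

No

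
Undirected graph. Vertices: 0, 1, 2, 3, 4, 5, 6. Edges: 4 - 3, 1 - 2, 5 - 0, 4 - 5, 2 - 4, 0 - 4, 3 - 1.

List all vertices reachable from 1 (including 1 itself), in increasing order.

0, 1, 2, 3, 4, 5

Start at 1.
Its neighbours: 2, 3.
Then their neighbours: 4.
Then next layer: 0, 5.
Nothing further is reachable.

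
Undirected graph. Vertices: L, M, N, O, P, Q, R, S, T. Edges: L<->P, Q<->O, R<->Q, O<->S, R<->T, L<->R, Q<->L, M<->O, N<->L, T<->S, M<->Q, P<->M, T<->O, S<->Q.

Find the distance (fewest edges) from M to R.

2

Distance 0: M.
Distance 1: O, P, Q.
Distance 2: L, R, S, T — contains R.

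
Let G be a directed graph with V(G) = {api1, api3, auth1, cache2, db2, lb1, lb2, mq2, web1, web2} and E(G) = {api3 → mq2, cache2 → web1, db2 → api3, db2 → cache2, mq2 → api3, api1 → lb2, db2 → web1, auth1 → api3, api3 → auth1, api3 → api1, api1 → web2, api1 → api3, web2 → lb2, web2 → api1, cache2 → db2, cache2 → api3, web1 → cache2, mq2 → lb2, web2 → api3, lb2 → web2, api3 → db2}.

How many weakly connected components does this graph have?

2

From api1: component {api1, api3, auth1, cache2, db2, lb2, mq2, web1, web2}.
From lb1: component {lb1}.
That's 2 components.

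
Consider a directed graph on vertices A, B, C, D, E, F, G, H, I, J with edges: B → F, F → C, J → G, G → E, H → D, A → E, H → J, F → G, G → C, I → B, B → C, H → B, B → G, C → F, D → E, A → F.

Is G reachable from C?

Yes

Explore from C.
Distance 1: reach F.
Distance 2: reach G.
Found G.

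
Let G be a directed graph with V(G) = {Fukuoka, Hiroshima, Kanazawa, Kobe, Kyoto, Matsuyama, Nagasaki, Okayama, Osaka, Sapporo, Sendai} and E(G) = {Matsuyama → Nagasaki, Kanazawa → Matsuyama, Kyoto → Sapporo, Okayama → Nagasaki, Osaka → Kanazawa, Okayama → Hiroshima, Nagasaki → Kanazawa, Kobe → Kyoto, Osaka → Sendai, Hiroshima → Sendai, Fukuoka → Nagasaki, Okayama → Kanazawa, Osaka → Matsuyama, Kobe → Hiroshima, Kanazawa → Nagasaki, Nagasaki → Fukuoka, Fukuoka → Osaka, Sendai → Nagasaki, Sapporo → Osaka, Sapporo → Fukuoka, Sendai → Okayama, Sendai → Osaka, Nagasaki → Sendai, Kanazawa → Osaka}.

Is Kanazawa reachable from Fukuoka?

Yes

Explore from Fukuoka.
Distance 1: reach Nagasaki, Osaka.
Distance 2: reach Kanazawa, Matsuyama, Sendai.
Found Kanazawa.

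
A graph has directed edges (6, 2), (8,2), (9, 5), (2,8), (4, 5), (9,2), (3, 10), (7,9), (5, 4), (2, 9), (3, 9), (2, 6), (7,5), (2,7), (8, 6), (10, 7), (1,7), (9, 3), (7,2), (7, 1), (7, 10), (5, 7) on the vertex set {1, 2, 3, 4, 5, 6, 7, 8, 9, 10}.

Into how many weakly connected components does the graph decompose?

1

From 1: component {1, 2, 3, 4, 5, 6, 7, 8, 9, 10}.
That's 1 component.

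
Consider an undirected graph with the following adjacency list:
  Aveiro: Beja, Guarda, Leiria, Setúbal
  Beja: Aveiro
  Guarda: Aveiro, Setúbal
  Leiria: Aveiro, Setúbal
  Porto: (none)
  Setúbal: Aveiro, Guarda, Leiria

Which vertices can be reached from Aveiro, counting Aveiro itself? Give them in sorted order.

Aveiro, Beja, Guarda, Leiria, Setúbal

Start at Aveiro.
Its neighbours: Beja, Guarda, Leiria, Setúbal.
Nothing further is reachable.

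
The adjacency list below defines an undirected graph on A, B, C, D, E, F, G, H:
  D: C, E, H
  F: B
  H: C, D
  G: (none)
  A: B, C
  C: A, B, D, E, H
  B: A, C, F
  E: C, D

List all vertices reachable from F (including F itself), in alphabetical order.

A, B, C, D, E, F, H

Start at F.
Its neighbours: B.
Then their neighbours: A, C.
Then next layer: D, E, H.
Nothing further is reachable.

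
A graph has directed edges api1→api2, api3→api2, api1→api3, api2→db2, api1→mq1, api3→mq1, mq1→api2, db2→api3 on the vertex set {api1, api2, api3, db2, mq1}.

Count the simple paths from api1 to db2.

api1→api2→db2
api1→api3→api2→db2
api1→api3→mq1→api2→db2
api1→mq1→api2→db2

4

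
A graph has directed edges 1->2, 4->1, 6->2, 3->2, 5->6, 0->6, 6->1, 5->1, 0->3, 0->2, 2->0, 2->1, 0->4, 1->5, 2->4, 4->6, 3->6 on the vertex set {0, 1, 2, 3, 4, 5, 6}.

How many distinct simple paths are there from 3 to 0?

3

3→2→0
3→6→1→2→0
3→6→2→0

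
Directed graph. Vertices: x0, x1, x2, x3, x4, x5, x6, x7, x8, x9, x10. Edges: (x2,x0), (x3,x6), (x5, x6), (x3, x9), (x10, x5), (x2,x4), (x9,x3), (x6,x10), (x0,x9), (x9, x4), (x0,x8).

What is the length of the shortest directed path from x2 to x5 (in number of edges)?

Distance 0: x2.
Distance 1: x0, x4.
Distance 2: x8, x9.
Distance 3: x3.
Distance 4: x6.
Distance 5: x10.
Distance 6: x5 — contains x5.

6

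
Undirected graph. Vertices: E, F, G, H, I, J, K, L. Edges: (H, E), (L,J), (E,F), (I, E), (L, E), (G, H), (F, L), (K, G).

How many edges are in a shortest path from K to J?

5

Distance 0: K.
Distance 1: G.
Distance 2: H.
Distance 3: E.
Distance 4: F, I, L.
Distance 5: J — contains J.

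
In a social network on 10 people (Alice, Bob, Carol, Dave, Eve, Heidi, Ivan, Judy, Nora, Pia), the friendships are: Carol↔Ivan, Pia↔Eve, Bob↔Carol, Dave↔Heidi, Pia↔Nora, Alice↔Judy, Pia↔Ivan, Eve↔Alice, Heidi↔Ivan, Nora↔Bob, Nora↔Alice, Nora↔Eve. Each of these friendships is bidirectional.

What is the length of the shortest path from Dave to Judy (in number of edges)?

6

Distance 0: Dave.
Distance 1: Heidi.
Distance 2: Ivan.
Distance 3: Carol, Pia.
Distance 4: Bob, Eve, Nora.
Distance 5: Alice.
Distance 6: Judy — contains Judy.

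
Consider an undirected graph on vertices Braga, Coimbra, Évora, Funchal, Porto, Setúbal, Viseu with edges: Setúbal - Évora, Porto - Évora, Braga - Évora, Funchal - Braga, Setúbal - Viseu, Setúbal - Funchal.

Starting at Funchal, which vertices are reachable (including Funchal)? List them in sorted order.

Braga, Évora, Funchal, Porto, Setúbal, Viseu

Start at Funchal.
Its neighbours: Braga, Setúbal.
Then their neighbours: Évora, Viseu.
Then next layer: Porto.
Nothing further is reachable.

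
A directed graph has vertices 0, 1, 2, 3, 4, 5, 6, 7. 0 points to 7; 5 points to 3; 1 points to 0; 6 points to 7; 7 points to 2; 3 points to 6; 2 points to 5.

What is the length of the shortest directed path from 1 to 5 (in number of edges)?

Distance 0: 1.
Distance 1: 0.
Distance 2: 7.
Distance 3: 2.
Distance 4: 5 — contains 5.

4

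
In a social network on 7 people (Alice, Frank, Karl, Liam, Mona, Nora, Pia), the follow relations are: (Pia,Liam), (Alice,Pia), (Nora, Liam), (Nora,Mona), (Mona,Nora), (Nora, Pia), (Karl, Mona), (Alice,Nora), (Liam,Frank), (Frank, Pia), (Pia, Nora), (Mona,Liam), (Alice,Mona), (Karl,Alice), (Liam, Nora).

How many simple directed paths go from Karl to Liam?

Karl→Alice→Mona→Liam
Karl→Alice→Mona→Nora→Liam
Karl→Alice→Mona→Nora→Pia→Liam
Karl→Alice→Nora→Liam
Karl→Alice→Nora→Mona→Liam
Karl→Alice→Nora→Pia→Liam
Karl→Alice→Pia→Liam
Karl→Alice→Pia→Nora→Liam
Karl→Alice→Pia→Nora→Mona→Liam
Karl→Mona→Liam
Karl→Mona→Nora→Liam
Karl→Mona→Nora→Pia→Liam

12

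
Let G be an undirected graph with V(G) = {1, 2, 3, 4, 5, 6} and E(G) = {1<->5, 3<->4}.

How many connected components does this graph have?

4

From 1: component {1, 5}.
From 2: component {2}.
From 3: component {3, 4}.
From 6: component {6}.
That's 4 components.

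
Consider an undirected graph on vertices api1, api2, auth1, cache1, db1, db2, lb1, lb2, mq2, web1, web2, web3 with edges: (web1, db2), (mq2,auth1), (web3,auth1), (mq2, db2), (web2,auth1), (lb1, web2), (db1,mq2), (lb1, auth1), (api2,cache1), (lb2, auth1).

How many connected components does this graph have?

From api1: component {api1}.
From api2: component {api2, cache1}.
From auth1: component {auth1, db1, db2, lb1, lb2, mq2, web1, web2, web3}.
That's 3 components.

3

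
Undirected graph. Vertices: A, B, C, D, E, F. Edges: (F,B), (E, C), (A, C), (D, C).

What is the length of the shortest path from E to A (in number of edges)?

Distance 0: E.
Distance 1: C.
Distance 2: A, D — contains A.

2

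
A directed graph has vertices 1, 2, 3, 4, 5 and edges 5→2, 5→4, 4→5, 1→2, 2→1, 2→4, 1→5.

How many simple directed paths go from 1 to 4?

1→2→4
1→5→2→4
1→5→4

3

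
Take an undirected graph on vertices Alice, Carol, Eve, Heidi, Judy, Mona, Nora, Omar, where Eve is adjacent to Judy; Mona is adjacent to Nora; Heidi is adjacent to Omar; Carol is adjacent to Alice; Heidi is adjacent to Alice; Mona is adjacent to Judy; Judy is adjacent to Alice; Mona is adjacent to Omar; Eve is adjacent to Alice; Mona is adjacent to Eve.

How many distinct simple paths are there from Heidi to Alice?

5

Heidi–Alice
Heidi–Omar–Mona–Eve–Alice
Heidi–Omar–Mona–Eve–Judy–Alice
Heidi–Omar–Mona–Judy–Alice
Heidi–Omar–Mona–Judy–Eve–Alice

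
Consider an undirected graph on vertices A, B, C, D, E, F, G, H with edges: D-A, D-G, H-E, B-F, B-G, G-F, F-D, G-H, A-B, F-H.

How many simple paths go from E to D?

10

E–H–F–B–A–D
E–H–F–B–G–D
E–H–F–D
E–H–F–G–B–A–D
E–H–F–G–D
E–H–G–B–A–D
E–H–G–B–F–D
E–H–G–D
E–H–G–F–B–A–D
E–H–G–F–D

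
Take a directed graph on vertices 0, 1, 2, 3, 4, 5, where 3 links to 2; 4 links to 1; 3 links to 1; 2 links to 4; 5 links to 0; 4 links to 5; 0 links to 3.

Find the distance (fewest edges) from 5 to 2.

Distance 0: 5.
Distance 1: 0.
Distance 2: 3.
Distance 3: 1, 2 — contains 2.

3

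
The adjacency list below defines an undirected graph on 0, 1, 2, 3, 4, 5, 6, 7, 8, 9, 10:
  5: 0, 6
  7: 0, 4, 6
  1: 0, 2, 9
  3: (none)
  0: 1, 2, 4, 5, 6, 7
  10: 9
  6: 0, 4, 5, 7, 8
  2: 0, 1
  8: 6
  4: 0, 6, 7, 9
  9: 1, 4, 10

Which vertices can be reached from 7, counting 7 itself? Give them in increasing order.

0, 1, 2, 4, 5, 6, 7, 8, 9, 10

Start at 7.
Its neighbours: 0, 4, 6.
Then their neighbours: 1, 2, 5, 8, 9.
Then next layer: 10.
Nothing further is reachable.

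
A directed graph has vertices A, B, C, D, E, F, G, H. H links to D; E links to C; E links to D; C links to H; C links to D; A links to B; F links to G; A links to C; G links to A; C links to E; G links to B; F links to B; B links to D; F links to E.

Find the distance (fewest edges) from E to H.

Distance 0: E.
Distance 1: C, D.
Distance 2: H — contains H.

2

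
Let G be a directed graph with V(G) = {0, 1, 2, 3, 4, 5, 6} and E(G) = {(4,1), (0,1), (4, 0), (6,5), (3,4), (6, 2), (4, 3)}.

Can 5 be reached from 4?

Explore from 4.
Distance 1: reach 0, 1, 3.
The search from 4 is exhausted; no directed path reaches 5.

No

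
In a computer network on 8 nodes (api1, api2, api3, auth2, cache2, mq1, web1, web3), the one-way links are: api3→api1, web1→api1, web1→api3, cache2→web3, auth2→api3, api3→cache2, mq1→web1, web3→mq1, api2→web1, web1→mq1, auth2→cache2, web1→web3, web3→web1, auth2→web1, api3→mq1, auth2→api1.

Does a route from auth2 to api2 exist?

Explore from auth2.
Distance 1: reach api1, api3, cache2, web1.
Distance 2: reach mq1, web3.
The search from auth2 is exhausted; no directed path reaches api2.

No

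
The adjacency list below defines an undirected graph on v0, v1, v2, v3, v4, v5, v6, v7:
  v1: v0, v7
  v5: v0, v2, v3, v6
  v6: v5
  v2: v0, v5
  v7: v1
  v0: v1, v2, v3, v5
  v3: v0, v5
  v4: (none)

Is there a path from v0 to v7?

Explore from v0.
Distance 1: reach v1, v2, v3, v5.
Distance 2: reach v6, v7.
Found v7.

Yes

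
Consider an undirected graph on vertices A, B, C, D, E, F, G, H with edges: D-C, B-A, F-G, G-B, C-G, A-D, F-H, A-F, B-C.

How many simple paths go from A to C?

5

A–B–C
A–B–G–C
A–D–C
A–F–G–B–C
A–F–G–C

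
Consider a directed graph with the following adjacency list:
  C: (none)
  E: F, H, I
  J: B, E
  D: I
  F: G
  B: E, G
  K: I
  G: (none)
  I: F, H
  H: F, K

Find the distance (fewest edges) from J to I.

Distance 0: J.
Distance 1: B, E.
Distance 2: F, G, H, I — contains I.

2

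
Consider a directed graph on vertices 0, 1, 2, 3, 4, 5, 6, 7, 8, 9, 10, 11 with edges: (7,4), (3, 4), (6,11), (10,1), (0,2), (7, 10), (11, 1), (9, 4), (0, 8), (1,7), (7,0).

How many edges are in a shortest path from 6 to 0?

4

Distance 0: 6.
Distance 1: 11.
Distance 2: 1.
Distance 3: 7.
Distance 4: 0, 4, 10 — contains 0.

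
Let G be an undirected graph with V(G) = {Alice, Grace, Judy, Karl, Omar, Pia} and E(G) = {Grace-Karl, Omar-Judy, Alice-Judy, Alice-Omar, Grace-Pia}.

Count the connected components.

2

From Alice: component {Alice, Judy, Omar}.
From Grace: component {Grace, Karl, Pia}.
That's 2 components.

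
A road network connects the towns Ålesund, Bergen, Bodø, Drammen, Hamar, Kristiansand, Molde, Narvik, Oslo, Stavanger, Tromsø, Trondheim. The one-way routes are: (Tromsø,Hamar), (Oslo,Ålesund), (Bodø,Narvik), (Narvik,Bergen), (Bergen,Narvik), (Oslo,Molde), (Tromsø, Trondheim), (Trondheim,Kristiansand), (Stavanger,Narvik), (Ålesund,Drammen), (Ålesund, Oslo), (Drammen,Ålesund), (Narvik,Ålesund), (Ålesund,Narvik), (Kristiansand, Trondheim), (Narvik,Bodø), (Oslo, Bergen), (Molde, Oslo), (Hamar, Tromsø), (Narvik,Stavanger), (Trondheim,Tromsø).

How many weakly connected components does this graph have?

From Ålesund: component {Ålesund, Bergen, Bodø, Drammen, Molde, Narvik, Oslo, Stavanger}.
From Hamar: component {Hamar, Kristiansand, Tromsø, Trondheim}.
That's 2 components.

2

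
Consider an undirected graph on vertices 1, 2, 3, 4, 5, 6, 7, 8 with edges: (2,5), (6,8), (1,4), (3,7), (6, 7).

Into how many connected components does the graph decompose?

3

From 1: component {1, 4}.
From 2: component {2, 5}.
From 3: component {3, 6, 7, 8}.
That's 3 components.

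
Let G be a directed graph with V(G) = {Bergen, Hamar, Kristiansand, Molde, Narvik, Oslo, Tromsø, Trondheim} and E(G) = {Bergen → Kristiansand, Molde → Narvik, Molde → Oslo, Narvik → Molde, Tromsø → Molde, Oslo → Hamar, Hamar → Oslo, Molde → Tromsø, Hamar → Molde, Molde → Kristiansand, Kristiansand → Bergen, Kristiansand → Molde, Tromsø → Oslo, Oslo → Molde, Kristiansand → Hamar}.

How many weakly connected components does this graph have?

From Bergen: component {Bergen, Hamar, Kristiansand, Molde, Narvik, Oslo, Tromsø}.
From Trondheim: component {Trondheim}.
That's 2 components.

2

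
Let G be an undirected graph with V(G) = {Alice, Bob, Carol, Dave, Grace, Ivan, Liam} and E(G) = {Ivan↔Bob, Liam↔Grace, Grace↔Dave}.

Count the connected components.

From Alice: component {Alice}.
From Bob: component {Bob, Ivan}.
From Carol: component {Carol}.
From Dave: component {Dave, Grace, Liam}.
That's 4 components.

4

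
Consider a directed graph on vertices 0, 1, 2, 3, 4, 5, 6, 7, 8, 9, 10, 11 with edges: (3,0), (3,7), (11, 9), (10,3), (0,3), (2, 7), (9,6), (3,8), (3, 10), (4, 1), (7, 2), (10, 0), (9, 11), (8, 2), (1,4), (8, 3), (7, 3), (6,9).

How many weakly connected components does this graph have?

4

From 0: component {0, 2, 3, 7, 8, 10}.
From 1: component {1, 4}.
From 5: component {5}.
From 6: component {6, 9, 11}.
That's 4 components.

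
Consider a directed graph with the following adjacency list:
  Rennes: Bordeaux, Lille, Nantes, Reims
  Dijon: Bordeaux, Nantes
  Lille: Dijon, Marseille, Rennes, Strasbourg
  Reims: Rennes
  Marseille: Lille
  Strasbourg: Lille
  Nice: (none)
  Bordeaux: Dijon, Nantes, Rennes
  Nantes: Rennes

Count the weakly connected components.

From Bordeaux: component {Bordeaux, Dijon, Lille, Marseille, Nantes, Reims, Rennes, Strasbourg}.
From Nice: component {Nice}.
That's 2 components.

2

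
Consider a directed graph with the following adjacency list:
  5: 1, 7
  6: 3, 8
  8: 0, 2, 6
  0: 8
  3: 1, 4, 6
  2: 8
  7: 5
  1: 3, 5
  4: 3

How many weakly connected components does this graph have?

1

From 0: component {0, 1, 2, 3, 4, 5, 6, 7, 8}.
That's 1 component.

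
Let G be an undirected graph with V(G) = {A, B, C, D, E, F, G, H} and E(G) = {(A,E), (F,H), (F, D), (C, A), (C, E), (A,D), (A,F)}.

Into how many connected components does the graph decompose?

From A: component {A, C, D, E, F, H}.
From B: component {B}.
From G: component {G}.
That's 3 components.

3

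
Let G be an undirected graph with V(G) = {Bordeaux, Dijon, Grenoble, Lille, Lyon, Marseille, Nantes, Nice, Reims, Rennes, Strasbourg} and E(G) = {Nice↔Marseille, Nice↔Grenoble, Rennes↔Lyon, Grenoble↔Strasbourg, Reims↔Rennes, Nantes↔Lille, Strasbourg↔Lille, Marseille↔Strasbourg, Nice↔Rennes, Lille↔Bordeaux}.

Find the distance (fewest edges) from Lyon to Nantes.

Distance 0: Lyon.
Distance 1: Rennes.
Distance 2: Nice, Reims.
Distance 3: Grenoble, Marseille.
Distance 4: Strasbourg.
Distance 5: Lille.
Distance 6: Bordeaux, Nantes — contains Nantes.

6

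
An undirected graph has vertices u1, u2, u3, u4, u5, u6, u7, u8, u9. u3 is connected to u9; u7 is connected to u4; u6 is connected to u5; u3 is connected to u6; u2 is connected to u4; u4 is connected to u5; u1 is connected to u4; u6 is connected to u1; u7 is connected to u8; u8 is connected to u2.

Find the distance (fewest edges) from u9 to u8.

6

Distance 0: u9.
Distance 1: u3.
Distance 2: u6.
Distance 3: u1, u5.
Distance 4: u4.
Distance 5: u2, u7.
Distance 6: u8 — contains u8.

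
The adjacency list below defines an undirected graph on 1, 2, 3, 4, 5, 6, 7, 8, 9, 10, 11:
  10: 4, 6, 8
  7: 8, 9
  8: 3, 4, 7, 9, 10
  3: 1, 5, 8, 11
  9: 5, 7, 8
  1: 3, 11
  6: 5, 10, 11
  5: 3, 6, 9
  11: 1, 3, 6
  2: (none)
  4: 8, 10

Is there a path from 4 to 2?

No

Explore from 4.
Distance 1: reach 8, 10.
Distance 2: reach 3, 6, 7, 9.
Distance 3: reach 1, 5, 11.
The search is exhausted without reaching 2; it lies in a different component.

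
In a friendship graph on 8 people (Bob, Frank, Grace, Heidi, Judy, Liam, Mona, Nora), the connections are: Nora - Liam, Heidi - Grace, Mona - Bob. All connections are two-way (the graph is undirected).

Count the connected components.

From Bob: component {Bob, Mona}.
From Frank: component {Frank}.
From Grace: component {Grace, Heidi}.
From Judy: component {Judy}.
From Liam: component {Liam, Nora}.
That's 5 components.

5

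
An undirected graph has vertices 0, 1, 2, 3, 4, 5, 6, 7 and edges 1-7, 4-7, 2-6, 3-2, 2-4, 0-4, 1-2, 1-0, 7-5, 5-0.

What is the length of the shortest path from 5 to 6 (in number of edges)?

Distance 0: 5.
Distance 1: 0, 7.
Distance 2: 1, 4.
Distance 3: 2.
Distance 4: 3, 6 — contains 6.

4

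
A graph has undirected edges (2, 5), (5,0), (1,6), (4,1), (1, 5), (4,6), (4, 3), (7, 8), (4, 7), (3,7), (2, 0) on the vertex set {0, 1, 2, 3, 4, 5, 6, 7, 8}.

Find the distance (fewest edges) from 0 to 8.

5

Distance 0: 0.
Distance 1: 2, 5.
Distance 2: 1.
Distance 3: 4, 6.
Distance 4: 3, 7.
Distance 5: 8 — contains 8.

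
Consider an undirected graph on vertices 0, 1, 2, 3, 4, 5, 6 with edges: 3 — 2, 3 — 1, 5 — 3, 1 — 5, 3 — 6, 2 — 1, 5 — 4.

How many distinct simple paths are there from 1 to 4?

3

1–2–3–5–4
1–3–5–4
1–5–4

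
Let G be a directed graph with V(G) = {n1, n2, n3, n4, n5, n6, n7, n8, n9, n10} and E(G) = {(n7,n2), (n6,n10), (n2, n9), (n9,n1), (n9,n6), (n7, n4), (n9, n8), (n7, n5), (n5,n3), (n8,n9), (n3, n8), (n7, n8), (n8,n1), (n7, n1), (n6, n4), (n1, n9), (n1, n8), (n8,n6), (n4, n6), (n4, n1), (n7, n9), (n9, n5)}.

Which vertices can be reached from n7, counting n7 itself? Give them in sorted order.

n1, n2, n3, n4, n5, n6, n7, n8, n9, n10

Start at n7.
Its neighbours: n1, n2, n4, n5, n8, n9.
Then their neighbours: n3, n6.
Then next layer: n10.
Every vertex is now reached.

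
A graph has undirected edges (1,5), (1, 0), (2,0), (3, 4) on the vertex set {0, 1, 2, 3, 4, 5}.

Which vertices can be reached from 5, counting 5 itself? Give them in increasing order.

0, 1, 2, 5

Start at 5.
Its neighbours: 1.
Then their neighbours: 0.
Then next layer: 2.
Nothing further is reachable.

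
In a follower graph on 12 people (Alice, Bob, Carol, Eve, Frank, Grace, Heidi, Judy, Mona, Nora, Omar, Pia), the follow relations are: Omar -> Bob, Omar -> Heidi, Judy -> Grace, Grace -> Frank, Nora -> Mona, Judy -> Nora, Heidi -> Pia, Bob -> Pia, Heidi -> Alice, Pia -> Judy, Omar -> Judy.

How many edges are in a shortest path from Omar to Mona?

Distance 0: Omar.
Distance 1: Bob, Heidi, Judy.
Distance 2: Alice, Grace, Nora, Pia.
Distance 3: Frank, Mona — contains Mona.

3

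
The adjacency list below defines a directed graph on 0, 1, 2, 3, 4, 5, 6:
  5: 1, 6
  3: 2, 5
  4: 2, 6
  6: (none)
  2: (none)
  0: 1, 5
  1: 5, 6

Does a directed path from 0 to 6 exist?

Yes

Explore from 0.
Distance 1: reach 1, 5.
Distance 2: reach 6.
Found 6.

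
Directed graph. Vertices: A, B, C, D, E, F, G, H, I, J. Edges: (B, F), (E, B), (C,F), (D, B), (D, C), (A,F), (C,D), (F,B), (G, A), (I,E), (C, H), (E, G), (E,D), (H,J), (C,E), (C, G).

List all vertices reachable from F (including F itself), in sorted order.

B, F

Start at F.
Its neighbours: B.
Nothing further is reachable.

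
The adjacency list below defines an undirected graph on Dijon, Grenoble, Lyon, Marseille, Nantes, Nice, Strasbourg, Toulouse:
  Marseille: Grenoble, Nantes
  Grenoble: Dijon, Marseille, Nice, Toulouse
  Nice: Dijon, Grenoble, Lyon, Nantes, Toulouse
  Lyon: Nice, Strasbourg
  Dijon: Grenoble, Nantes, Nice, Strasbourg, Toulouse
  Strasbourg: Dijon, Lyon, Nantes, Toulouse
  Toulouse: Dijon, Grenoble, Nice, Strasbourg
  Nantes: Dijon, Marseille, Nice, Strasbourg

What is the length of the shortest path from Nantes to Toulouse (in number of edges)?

Distance 0: Nantes.
Distance 1: Dijon, Marseille, Nice, Strasbourg.
Distance 2: Grenoble, Lyon, Toulouse — contains Toulouse.

2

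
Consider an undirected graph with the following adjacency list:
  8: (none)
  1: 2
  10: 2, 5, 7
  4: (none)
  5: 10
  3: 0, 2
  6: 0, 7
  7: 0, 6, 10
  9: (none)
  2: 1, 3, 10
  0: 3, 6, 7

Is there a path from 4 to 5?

No

4 has no edges, so nothing is reachable from it.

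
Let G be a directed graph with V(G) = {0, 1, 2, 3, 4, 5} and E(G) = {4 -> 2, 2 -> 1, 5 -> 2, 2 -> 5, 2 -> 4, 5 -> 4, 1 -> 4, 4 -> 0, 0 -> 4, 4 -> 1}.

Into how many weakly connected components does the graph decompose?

2

From 0: component {0, 1, 2, 4, 5}.
From 3: component {3}.
That's 2 components.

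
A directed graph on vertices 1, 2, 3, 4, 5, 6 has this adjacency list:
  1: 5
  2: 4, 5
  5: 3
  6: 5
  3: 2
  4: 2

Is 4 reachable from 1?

Explore from 1.
Distance 1: reach 5.
Distance 2: reach 3.
Distance 3: reach 2.
Distance 4: reach 4.
Found 4.

Yes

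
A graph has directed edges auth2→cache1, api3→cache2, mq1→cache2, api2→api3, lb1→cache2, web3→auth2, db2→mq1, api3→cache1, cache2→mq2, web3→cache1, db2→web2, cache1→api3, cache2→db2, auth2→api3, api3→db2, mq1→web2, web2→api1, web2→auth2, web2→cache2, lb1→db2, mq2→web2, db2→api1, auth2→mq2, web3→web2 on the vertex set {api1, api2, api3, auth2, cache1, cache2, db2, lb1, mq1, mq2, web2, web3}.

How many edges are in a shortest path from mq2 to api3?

Distance 0: mq2.
Distance 1: web2.
Distance 2: api1, auth2, cache2.
Distance 3: api3, cache1, db2 — contains api3.

3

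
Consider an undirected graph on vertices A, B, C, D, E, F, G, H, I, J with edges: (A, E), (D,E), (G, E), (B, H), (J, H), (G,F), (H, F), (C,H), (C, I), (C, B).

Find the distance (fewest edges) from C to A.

5

Distance 0: C.
Distance 1: B, H, I.
Distance 2: F, J.
Distance 3: G.
Distance 4: E.
Distance 5: A, D — contains A.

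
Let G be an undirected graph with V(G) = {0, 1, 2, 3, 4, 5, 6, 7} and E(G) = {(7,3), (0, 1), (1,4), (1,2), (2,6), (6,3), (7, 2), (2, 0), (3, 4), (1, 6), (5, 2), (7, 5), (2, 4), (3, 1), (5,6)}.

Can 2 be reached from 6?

Explore from 6.
Distance 1: reach 1, 2, 3, 5.
Found 2.

Yes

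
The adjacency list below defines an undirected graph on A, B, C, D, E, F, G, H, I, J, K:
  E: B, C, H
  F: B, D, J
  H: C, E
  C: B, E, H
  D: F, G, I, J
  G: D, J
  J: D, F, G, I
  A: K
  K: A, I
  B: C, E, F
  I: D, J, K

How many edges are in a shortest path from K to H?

6

Distance 0: K.
Distance 1: A, I.
Distance 2: D, J.
Distance 3: F, G.
Distance 4: B.
Distance 5: C, E.
Distance 6: H — contains H.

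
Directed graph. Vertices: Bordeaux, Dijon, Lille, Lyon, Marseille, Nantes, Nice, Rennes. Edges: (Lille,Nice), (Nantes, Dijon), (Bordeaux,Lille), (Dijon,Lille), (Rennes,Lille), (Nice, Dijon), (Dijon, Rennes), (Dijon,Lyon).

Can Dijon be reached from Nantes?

Explore from Nantes.
Distance 1: reach Dijon.
Found Dijon.

Yes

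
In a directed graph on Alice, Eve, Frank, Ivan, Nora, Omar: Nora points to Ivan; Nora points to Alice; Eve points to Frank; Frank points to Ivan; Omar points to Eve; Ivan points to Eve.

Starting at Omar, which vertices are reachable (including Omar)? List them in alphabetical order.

Eve, Frank, Ivan, Omar

Start at Omar.
Its neighbours: Eve.
Then their neighbours: Frank.
Then next layer: Ivan.
Nothing further is reachable.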